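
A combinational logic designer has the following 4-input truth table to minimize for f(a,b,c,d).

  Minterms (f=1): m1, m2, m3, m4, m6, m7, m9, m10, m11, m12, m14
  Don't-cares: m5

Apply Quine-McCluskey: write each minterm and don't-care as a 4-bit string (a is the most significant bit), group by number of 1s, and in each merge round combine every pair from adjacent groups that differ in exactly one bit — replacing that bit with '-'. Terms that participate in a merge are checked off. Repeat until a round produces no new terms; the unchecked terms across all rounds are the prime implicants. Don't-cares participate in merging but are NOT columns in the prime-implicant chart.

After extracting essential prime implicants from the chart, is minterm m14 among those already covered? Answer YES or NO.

size-2^0 implicants → 0001(✓)  0010(✓)  0011(✓)  0100(✓)  0101(✓)  0110(✓)  0111(✓)  1001(✓)  1010(✓)  1011(✓)  1100(✓)  1110(✓)
size-2^1 implicants → -001(✓)  -010(✓)  -011(✓)  -100(✓)  -110(✓)  0-01(✓)  0-10(✓)  0-11(✓)  00-1(✓)  001-(✓)  01-0(✓)  01-1(✓)  010-(✓)  011-(✓)  1-10(✓)  10-1(✓)  101-(✓)  11-0(✓)
size-2^2 implicants → --10  -0-1  -01-  -1-0  0--1  0-1-  01--
Unchecked terms (primes): --10, -0-1, -01-, -1-0, 0--1, 0-1-, 01--
Minterm coverage:
  m1 ⊆ -0-1,0--1
  m2 ⊆ --10,-01-,0-1-
  m3 ⊆ -0-1,-01-,0--1,0-1-
  m4 ⊆ -1-0,01--
  m6 ⊆ --10,-1-0,0-1-,01--
  m7 ⊆ 0--1,0-1-,01--
  m9 ⊆ -0-1 [E]
  m10 ⊆ --10,-01-
  m11 ⊆ -0-1,-01-
  m12 ⊆ -1-0 [E]
  m14 ⊆ --10,-1-0
E = {-0-1, -1-0}

YES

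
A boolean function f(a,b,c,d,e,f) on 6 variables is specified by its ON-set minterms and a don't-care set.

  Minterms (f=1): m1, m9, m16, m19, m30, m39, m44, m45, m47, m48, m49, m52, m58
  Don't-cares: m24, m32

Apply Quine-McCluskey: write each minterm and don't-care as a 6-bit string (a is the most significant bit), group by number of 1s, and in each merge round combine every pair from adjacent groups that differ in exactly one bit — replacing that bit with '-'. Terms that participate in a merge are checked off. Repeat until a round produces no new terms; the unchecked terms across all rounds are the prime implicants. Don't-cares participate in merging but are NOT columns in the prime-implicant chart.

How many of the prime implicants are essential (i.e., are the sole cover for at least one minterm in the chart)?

8

Round 0: 000001✓ 001001✓ 010000✓ 010011 011000✓ 011110 100000✓ 100111✓ 101100✓ 101101✓ 101111✓ 110000✓ 110001✓ 110100✓ 111010
Round 1: -10000 00-001 01-000 1-0000 10-111 1011-1 10110- 110-00 11000-
PIs = {-10000, 00-001, 01-000, 010011, 011110, 1-0000, 10-111, 1011-1, 10110-, 110-00, 11000-, 111010}
Coverage chart:
  m1: 00-001 ←essential
  m9: 00-001 ←essential
  m16: -10000,01-000
  m19: 010011 ←essential
  m30: 011110 ←essential
  m39: 10-111 ←essential
  m44: 10110- ←essential
  m45: 1011-1,10110-
  m47: 10-111,1011-1
  m48: -10000,1-0000,110-00,11000-
  m49: 11000- ←essential
  m52: 110-00 ←essential
  m58: 111010 ←essential
Essential: 00-001, 010011, 011110, 10-111, 10110-, 110-00, 11000-, 111010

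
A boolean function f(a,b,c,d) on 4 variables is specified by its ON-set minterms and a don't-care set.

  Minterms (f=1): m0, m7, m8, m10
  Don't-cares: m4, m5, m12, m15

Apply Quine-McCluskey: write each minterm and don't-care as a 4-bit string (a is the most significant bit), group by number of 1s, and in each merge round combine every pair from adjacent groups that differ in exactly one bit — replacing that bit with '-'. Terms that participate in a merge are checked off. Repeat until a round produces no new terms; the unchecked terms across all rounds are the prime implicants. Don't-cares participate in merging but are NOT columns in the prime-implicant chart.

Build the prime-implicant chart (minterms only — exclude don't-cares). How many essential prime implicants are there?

[col 0] 0000*, 0100*, 0101*, 0111*, 1000*, 1010*, 1100*, 1111*
[col 1] -000*, -100*, -111, 0-00*, 01-1, 010-, 1-00*, 10-0
[col 2] --00
Prime implicants: --00, -111, 01-1, 010-, 10-0
PI chart (minterm → PIs covering it):
  0 | --00  (sole → essential)
  7 | -111,01-1
  8 | --00,10-0
  10 | 10-0  (sole → essential)
Essential prime implicants: --00, 10-0

2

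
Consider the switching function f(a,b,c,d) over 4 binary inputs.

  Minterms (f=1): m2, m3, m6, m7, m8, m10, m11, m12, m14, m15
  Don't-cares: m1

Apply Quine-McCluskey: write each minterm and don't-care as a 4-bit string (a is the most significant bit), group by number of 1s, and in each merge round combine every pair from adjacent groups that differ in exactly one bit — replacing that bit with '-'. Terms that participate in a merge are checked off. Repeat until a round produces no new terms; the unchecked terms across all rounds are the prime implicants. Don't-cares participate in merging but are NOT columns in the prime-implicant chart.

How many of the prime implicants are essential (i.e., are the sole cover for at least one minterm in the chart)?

[col 0] 0001*, 0010*, 0011*, 0110*, 0111*, 1000*, 1010*, 1011*, 1100*, 1110*, 1111*
[col 1] -010*, -011*, -110*, -111*, 0-10*, 0-11*, 00-1, 001-*, 011-*, 1-00*, 1-10*, 1-11*, 10-0*, 101-*, 11-0*, 111-*
[col 2] --10*, --11*, -01-*, -11-*, 0-1-*, 1--0, 1-1-*
[col 3] --1-
Prime implicants: --1-, 00-1, 1--0
PI chart (minterm → PIs covering it):
  2 | --1-  (sole → essential)
  3 | --1-,00-1
  6 | --1-  (sole → essential)
  7 | --1-  (sole → essential)
  8 | 1--0  (sole → essential)
  10 | --1-,1--0
  11 | --1-  (sole → essential)
  12 | 1--0  (sole → essential)
  14 | --1-,1--0
  15 | --1-  (sole → essential)
Essential prime implicants: --1-, 1--0

2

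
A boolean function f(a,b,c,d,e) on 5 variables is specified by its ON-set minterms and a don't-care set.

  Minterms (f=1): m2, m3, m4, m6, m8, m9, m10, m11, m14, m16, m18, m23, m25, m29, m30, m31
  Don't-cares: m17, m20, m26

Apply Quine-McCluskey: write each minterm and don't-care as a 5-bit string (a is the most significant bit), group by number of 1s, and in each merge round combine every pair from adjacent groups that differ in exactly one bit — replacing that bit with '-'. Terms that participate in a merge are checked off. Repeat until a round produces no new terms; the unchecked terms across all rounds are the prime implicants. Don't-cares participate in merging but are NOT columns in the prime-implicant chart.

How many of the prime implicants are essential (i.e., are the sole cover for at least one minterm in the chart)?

3

Round 0: 00010✓ 00011✓ 00100✓ 00110✓ 01000✓ 01001✓ 01010✓ 01011✓ 01110✓ 10000✓ 10001✓ 10010✓ 10100✓ 10111✓ 11001✓ 11010✓ 11101✓ 11110✓ 11111✓
Round 1: -0010✓ -0100 -1001 -1010✓ -1110✓ 0-010✓ 0-011✓ 0-110✓ 00-10✓ 0001-✓ 001-0 01-10✓ 010-0✓ 010-1✓ 0100-✓ 0101-✓ 1-001 1-010✓ 1-111 10-00 100-0 1000- 11-01 11-10✓ 111-1 1111-
Round 2: --010 -1-10 0--10 0-01- 010--
PIs = {--010, -0100, -1-10, -1001, 0--10, 0-01-, 001-0, 010--, 1-001, 1-111, 10-00, 100-0, 1000-, 11-01, 111-1, 1111-}
Coverage chart:
  m2: --010,0--10,0-01-
  m3: 0-01- ←essential
  m4: -0100,001-0
  m6: 0--10,001-0
  m8: 010-- ←essential
  m9: -1001,010--
  m10: --010,-1-10,0--10,0-01-,010--
  m11: 0-01-,010--
  m14: -1-10,0--10
  m16: 10-00,100-0,1000-
  m18: --010,100-0
  m23: 1-111 ←essential
  m25: -1001,1-001,11-01
  m29: 11-01,111-1
  m30: -1-10,1111-
  m31: 1-111,111-1,1111-
Essential: 0-01-, 010--, 1-111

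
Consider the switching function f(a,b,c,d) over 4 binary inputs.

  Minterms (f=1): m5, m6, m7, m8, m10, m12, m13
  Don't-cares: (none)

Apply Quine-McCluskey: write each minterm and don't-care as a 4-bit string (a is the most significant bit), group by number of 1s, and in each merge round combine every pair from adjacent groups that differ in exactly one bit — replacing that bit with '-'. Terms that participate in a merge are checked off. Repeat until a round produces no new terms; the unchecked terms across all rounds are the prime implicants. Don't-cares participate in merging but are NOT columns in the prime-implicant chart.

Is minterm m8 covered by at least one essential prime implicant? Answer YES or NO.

YES

size-2^0 implicants → 0101(✓)  0110(✓)  0111(✓)  1000(✓)  1010(✓)  1100(✓)  1101(✓)
size-2^1 implicants → -101  01-1  011-  1-00  10-0  110-
Unchecked terms (primes): -101, 01-1, 011-, 1-00, 10-0, 110-
Minterm coverage:
  m5 ⊆ -101,01-1
  m6 ⊆ 011- [E]
  m7 ⊆ 01-1,011-
  m8 ⊆ 1-00,10-0
  m10 ⊆ 10-0 [E]
  m12 ⊆ 1-00,110-
  m13 ⊆ -101,110-
E = {011-, 10-0}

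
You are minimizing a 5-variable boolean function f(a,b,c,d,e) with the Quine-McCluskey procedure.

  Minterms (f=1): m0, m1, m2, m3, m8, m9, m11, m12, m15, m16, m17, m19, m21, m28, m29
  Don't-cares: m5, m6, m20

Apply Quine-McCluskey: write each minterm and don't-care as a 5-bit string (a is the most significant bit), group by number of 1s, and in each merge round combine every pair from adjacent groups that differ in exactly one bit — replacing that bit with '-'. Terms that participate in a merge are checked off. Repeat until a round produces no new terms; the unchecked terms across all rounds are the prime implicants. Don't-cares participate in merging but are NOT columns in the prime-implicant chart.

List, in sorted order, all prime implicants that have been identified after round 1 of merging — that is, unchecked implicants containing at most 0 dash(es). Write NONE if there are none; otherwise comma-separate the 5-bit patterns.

size-2^0 implicants → 00000(✓)  00001(✓)  00010(✓)  00011(✓)  00101(✓)  00110(✓)  01000(✓)  01001(✓)  01011(✓)  01100(✓)  01111(✓)  10000(✓)  10001(✓)  10011(✓)  10100(✓)  10101(✓)  11100(✓)  11101(✓)
size-2^1 implicants → -0000(✓)  -0001(✓)  -0011(✓)  -0101(✓)  -1100  0-000(✓)  0-001(✓)  0-011(✓)  00-01(✓)  00-10  000-0(✓)  000-1(✓)  0000-(✓)  0001-(✓)  01-00  01-11  010-1(✓)  0100-(✓)  1-100(✓)  1-101(✓)  10-00(✓)  10-01(✓)  100-1(✓)  1000-(✓)  1010-(✓)  1110-(✓)
size-2^2 implicants → -0-01  -00-1  -000-  0-0-1  0-00-  000--  1-10-  10-0-
Unchecked terms (primes): -0-01, -00-1, -000-, -1100, 0-0-1, 0-00-, 00-10, 000--, 01-00, 01-11, 1-10-, 10-0-

NONE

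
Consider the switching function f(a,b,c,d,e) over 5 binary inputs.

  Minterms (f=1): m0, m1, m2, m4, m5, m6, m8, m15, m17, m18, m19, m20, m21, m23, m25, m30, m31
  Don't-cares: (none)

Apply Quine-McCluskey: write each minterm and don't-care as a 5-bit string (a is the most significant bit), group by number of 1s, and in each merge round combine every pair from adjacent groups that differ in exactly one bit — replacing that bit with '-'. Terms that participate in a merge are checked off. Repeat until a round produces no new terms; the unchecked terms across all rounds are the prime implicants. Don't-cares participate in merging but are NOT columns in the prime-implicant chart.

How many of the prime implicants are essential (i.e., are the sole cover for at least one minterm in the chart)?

Round 0: 00000✓ 00001✓ 00010✓ 00100✓ 00101✓ 00110✓ 01000✓ 01111✓ 10001✓ 10010✓ 10011✓ 10100✓ 10101✓ 10111✓ 11001✓ 11110✓ 11111✓
Round 1: -0001✓ -0010 -0100✓ -0101✓ -1111 0-000 00-00✓ 00-01✓ 00-10✓ 000-0✓ 0000-✓ 001-0✓ 0010-✓ 1-001 1-111 10-01✓ 10-11✓ 100-1✓ 1001- 101-1✓ 1010-✓ 1111-
Round 2: -0-01 -010- 00--0 00-0- 10--1
PIs = {-0-01, -0010, -010-, -1111, 0-000, 00--0, 00-0-, 1-001, 1-111, 10--1, 1001-, 1111-}
Coverage chart:
  m0: 0-000,00--0,00-0-
  m1: -0-01,00-0-
  m2: -0010,00--0
  m4: -010-,00--0,00-0-
  m5: -0-01,-010-,00-0-
  m6: 00--0 ←essential
  m8: 0-000 ←essential
  m15: -1111 ←essential
  m17: -0-01,1-001,10--1
  m18: -0010,1001-
  m19: 10--1,1001-
  m20: -010- ←essential
  m21: -0-01,-010-,10--1
  m23: 1-111,10--1
  m25: 1-001 ←essential
  m30: 1111- ←essential
  m31: -1111,1-111,1111-
Essential: -010-, -1111, 0-000, 00--0, 1-001, 1111-

6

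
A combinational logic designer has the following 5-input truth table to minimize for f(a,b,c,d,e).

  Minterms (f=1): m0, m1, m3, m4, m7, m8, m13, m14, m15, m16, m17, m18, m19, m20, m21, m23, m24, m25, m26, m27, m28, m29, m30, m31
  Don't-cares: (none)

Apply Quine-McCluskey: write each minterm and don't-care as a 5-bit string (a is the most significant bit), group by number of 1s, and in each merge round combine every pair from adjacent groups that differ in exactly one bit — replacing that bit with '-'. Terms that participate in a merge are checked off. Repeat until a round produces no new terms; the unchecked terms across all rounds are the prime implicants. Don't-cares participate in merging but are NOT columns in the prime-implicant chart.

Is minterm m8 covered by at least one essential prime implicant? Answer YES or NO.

[col 0] 00000*, 00001*, 00011*, 00100*, 00111*, 01000*, 01101*, 01110*, 01111*, 10000*, 10001*, 10010*, 10011*, 10100*, 10101*, 10111*, 11000*, 11001*, 11010*, 11011*, 11100*, 11101*, 11110*, 11111*
[col 1] -0000*, -0001*, -0011*, -0100*, -0111*, -1000*, -1101*, -1110*, -1111*, 0-000*, 0-111*, 00-00*, 00-11*, 000-1*, 0000-*, 011-1*, 0111-*, 1-000*, 1-001*, 1-010*, 1-011*, 1-100*, 1-101*, 1-111*, 10-00*, 10-01*, 10-11*, 100-0*, 100-1*, 1000-*, 1001-*, 101-1*, 1010-*, 11-00*, 11-01*, 11-10*, 11-11*, 110-0*, 110-1*, 1100-*, 1101-*, 111-0*, 111-1*, 1110-*, 1111-*
[col 2] --000, --111, -0-00, -0-11, -00-1, -000-, -11-1, -111-, 1--00*, 1--01*, 1--11*, 1-0-0*, 1-0-1*, 1-00-*, 1-01-*, 1-1-1*, 1-10-*, 10--1*, 10-0-*, 100--*, 11--0*, 11--1*, 11-0-*, 11-1-*, 110--*, 111--*
[col 3] 1---1, 1--0-, 1-0--, 11---
Prime implicants: --000, --111, -0-00, -0-11, -00-1, -000-, -11-1, -111-, 1---1, 1--0-, 1-0--, 11---
PI chart (minterm → PIs covering it):
  0 | --000,-0-00,-000-
  1 | -00-1,-000-
  3 | -0-11,-00-1
  4 | -0-00  (sole → essential)
  7 | --111,-0-11
  8 | --000  (sole → essential)
  13 | -11-1  (sole → essential)
  14 | -111-  (sole → essential)
  15 | --111,-11-1,-111-
  16 | --000,-0-00,-000-,1--0-,1-0--
  17 | -00-1,-000-,1---1,1--0-,1-0--
  18 | 1-0--  (sole → essential)
  19 | -0-11,-00-1,1---1,1-0--
  20 | -0-00,1--0-
  21 | 1---1,1--0-
  23 | --111,-0-11,1---1
  24 | --000,1--0-,1-0--,11---
  25 | 1---1,1--0-,1-0--,11---
  26 | 1-0--,11---
  27 | 1---1,1-0--,11---
  28 | 1--0-,11---
  29 | -11-1,1---1,1--0-,11---
  30 | -111-,11---
  31 | --111,-11-1,-111-,1---1,11---
Essential prime implicants: --000, -0-00, -11-1, -111-, 1-0--

YES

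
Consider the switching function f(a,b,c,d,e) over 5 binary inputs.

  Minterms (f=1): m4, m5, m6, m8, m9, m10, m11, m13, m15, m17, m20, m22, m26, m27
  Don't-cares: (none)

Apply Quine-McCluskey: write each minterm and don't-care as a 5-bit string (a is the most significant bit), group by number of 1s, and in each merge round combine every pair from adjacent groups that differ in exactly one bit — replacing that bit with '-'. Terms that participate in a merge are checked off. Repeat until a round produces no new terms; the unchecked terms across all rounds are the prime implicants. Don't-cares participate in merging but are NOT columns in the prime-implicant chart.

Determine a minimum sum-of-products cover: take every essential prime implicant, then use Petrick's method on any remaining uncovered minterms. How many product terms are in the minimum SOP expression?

size-2^0 implicants → 00100(✓)  00101(✓)  00110(✓)  01000(✓)  01001(✓)  01010(✓)  01011(✓)  01101(✓)  01111(✓)  10001  10100(✓)  10110(✓)  11010(✓)  11011(✓)
size-2^1 implicants → -0100(✓)  -0110(✓)  -1010(✓)  -1011(✓)  0-101  001-0(✓)  0010-  01-01(✓)  01-11(✓)  010-0(✓)  010-1(✓)  0100-(✓)  0101-(✓)  011-1(✓)  101-0(✓)  1101-(✓)
size-2^2 implicants → -01-0  -101-  01--1  010--
Unchecked terms (primes): -01-0, -101-, 0-101, 0010-, 01--1, 010--, 10001
Minterm coverage:
  m4 ⊆ -01-0,0010-
  m5 ⊆ 0-101,0010-
  m6 ⊆ -01-0 [E]
  m8 ⊆ 010-- [E]
  m9 ⊆ 01--1,010--
  m10 ⊆ -101-,010--
  m11 ⊆ -101-,01--1,010--
  m13 ⊆ 0-101,01--1
  m15 ⊆ 01--1 [E]
  m17 ⊆ 10001 [E]
  m20 ⊆ -01-0 [E]
  m22 ⊆ -01-0 [E]
  m26 ⊆ -101- [E]
  m27 ⊆ -101- [E]
E = {-01-0, -101-, 01--1, 010--, 10001}
Petrick residual → 0-101
Cover = b'ce' + bc'd + a'cd'e + a'be + a'bc' + ab'c'd'e  |cover|=6

6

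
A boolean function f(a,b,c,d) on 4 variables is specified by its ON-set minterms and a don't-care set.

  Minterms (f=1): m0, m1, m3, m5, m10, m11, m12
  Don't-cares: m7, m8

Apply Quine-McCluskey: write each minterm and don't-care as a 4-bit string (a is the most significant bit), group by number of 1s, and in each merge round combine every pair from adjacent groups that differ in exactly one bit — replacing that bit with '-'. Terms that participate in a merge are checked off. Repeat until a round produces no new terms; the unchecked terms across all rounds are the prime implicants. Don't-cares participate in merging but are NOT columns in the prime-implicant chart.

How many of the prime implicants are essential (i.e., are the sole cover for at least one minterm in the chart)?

2

size-2^0 implicants → 0000(✓)  0001(✓)  0011(✓)  0101(✓)  0111(✓)  1000(✓)  1010(✓)  1011(✓)  1100(✓)
size-2^1 implicants → -000  -011  0-01(✓)  0-11(✓)  00-1(✓)  000-  01-1(✓)  1-00  10-0  101-
size-2^2 implicants → 0--1
Unchecked terms (primes): -000, -011, 0--1, 000-, 1-00, 10-0, 101-
Minterm coverage:
  m0 ⊆ -000,000-
  m1 ⊆ 0--1,000-
  m3 ⊆ -011,0--1
  m5 ⊆ 0--1 [E]
  m10 ⊆ 10-0,101-
  m11 ⊆ -011,101-
  m12 ⊆ 1-00 [E]
E = {0--1, 1-00}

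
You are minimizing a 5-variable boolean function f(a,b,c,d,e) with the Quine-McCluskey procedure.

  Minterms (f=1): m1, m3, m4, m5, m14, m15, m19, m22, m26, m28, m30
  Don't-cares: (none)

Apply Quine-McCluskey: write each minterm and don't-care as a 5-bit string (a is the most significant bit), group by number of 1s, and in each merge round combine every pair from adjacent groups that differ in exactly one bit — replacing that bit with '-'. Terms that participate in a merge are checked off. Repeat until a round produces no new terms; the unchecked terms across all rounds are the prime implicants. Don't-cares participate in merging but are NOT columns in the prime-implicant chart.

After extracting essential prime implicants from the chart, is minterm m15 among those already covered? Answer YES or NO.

Round 0: 00001✓ 00011✓ 00100✓ 00101✓ 01110✓ 01111✓ 10011✓ 10110✓ 11010✓ 11100✓ 11110✓
Round 1: -0011 -1110 00-01 000-1 0010- 0111- 1-110 11-10 111-0
PIs = {-0011, -1110, 00-01, 000-1, 0010-, 0111-, 1-110, 11-10, 111-0}
Coverage chart:
  m1: 00-01,000-1
  m3: -0011,000-1
  m4: 0010- ←essential
  m5: 00-01,0010-
  m14: -1110,0111-
  m15: 0111- ←essential
  m19: -0011 ←essential
  m22: 1-110 ←essential
  m26: 11-10 ←essential
  m28: 111-0 ←essential
  m30: -1110,1-110,11-10,111-0
Essential: -0011, 0010-, 0111-, 1-110, 11-10, 111-0

YES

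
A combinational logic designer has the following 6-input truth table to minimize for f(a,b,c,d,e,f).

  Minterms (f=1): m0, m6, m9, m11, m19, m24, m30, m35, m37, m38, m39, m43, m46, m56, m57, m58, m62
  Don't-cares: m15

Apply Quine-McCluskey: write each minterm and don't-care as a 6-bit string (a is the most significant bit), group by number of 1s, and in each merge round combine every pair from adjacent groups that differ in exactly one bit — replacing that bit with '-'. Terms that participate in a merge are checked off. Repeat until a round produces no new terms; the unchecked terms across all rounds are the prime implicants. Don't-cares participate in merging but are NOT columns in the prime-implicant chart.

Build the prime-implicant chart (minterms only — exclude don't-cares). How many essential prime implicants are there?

Round 0: 000000 000110✓ 001001✓ 001011✓ 001111✓ 010011 011000✓ 011110✓ 100011✓ 100101✓ 100110✓ 100111✓ 101011✓ 101110✓ 111000✓ 111001✓ 111010✓ 111110✓
Round 1: -00110 -01011 -11000 -11110 001-11 0010-1 1-1110 10-011 10-110 100-11 1001-1 10011- 111-10 1110-0 11100-
PIs = {-00110, -01011, -11000, -11110, 000000, 001-11, 0010-1, 010011, 1-1110, 10-011, 10-110, 100-11, 1001-1, 10011-, 111-10, 1110-0, 11100-}
Coverage chart:
  m0: 000000 ←essential
  m6: -00110 ←essential
  m9: 0010-1 ←essential
  m11: -01011,001-11,0010-1
  m19: 010011 ←essential
  m24: -11000 ←essential
  m30: -11110 ←essential
  m35: 10-011,100-11
  m37: 1001-1 ←essential
  m38: -00110,10-110,10011-
  m39: 100-11,1001-1,10011-
  m43: -01011,10-011
  m46: 1-1110,10-110
  m56: -11000,1110-0,11100-
  m57: 11100- ←essential
  m58: 111-10,1110-0
  m62: -11110,1-1110,111-10
Essential: -00110, -11000, -11110, 000000, 0010-1, 010011, 1001-1, 11100-

8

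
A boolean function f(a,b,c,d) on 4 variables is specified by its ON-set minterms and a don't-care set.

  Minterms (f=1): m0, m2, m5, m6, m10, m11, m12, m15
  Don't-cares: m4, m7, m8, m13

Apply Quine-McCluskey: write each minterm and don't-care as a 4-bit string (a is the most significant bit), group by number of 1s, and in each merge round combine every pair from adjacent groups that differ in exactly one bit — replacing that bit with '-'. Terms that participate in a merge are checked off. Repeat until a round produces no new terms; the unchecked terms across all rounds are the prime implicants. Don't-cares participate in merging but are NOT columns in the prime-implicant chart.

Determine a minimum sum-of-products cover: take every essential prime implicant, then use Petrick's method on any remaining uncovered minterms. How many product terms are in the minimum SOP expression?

size-2^0 implicants → 0000(✓)  0010(✓)  0100(✓)  0101(✓)  0110(✓)  0111(✓)  1000(✓)  1010(✓)  1011(✓)  1100(✓)  1101(✓)  1111(✓)
size-2^1 implicants → -000(✓)  -010(✓)  -100(✓)  -101(✓)  -111(✓)  0-00(✓)  0-10(✓)  00-0(✓)  01-0(✓)  01-1(✓)  010-(✓)  011-(✓)  1-00(✓)  1-11  10-0(✓)  101-  11-1(✓)  110-(✓)
size-2^2 implicants → --00  -0-0  -1-1  -10-  0--0  01--
Unchecked terms (primes): --00, -0-0, -1-1, -10-, 0--0, 01--, 1-11, 101-
Minterm coverage:
  m0 ⊆ --00,-0-0,0--0
  m2 ⊆ -0-0,0--0
  m5 ⊆ -1-1,-10-,01--
  m6 ⊆ 0--0,01--
  m10 ⊆ -0-0,101-
  m11 ⊆ 1-11,101-
  m12 ⊆ --00,-10-
  m15 ⊆ -1-1,1-11
(no essential prime implicants)
Petrick residual → --00, -0-0, 01--, 1-11
Cover = c'd' + b'd' + a'b + acd  |cover|=4

4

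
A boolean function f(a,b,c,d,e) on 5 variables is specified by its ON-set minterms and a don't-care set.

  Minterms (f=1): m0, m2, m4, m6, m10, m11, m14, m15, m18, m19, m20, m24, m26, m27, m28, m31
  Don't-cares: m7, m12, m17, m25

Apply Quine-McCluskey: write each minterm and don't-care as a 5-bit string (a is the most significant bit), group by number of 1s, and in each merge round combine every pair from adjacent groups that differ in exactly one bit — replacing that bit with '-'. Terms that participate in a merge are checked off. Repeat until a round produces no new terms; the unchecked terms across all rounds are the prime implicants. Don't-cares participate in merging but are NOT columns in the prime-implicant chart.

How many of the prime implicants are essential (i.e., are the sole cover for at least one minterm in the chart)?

3

Round 0: 00000✓ 00010✓ 00100✓ 00110✓ 00111✓ 01010✓ 01011✓ 01100✓ 01110✓ 01111✓ 10001✓ 10010✓ 10011✓ 10100✓ 11000✓ 11001✓ 11010✓ 11011✓ 11100✓ 11111✓
Round 1: -0010✓ -0100✓ -1010✓ -1011✓ -1100✓ -1111✓ 0-010✓ 0-100✓ 0-110✓ 0-111✓ 00-00✓ 00-10✓ 000-0✓ 001-0✓ 0011-✓ 01-10✓ 01-11✓ 0101-✓ 011-0✓ 0111-✓ 1-001✓ 1-010✓ 1-011✓ 1-100✓ 100-1✓ 1001-✓ 11-00 11-11✓ 110-0✓ 110-1✓ 1100-✓ 1101-✓
Round 2: --010 --100 -1-11 -101- 0--10 0-1-0 0-11- 00--0 01-1- 1-0-1 1-01- 110--
PIs = {--010, --100, -1-11, -101-, 0--10, 0-1-0, 0-11-, 00--0, 01-1-, 1-0-1, 1-01-, 11-00, 110--}
Coverage chart:
  m0: 00--0 ←essential
  m2: --010,0--10,00--0
  m4: --100,0-1-0,00--0
  m6: 0--10,0-1-0,0-11-,00--0
  m10: --010,-101-,0--10,01-1-
  m11: -1-11,-101-,01-1-
  m14: 0--10,0-1-0,0-11-,01-1-
  m15: -1-11,0-11-,01-1-
  m18: --010,1-01-
  m19: 1-0-1,1-01-
  m20: --100 ←essential
  m24: 11-00,110--
  m26: --010,-101-,1-01-,110--
  m27: -1-11,-101-,1-0-1,1-01-,110--
  m28: --100,11-00
  m31: -1-11 ←essential
Essential: --100, -1-11, 00--0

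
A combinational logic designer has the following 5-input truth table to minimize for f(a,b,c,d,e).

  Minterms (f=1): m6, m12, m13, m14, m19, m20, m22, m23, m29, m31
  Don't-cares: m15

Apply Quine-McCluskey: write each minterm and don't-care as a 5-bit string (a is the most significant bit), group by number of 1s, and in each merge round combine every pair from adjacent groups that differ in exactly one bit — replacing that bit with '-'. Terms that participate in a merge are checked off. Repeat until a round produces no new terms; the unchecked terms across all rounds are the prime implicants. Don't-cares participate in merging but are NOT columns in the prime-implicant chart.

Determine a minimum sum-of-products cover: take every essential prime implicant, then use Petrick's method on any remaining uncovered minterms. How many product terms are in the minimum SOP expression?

[col 0] 00110*, 01100*, 01101*, 01110*, 01111*, 10011*, 10100*, 10110*, 10111*, 11101*, 11111*
[col 1] -0110, -1101*, -1111*, 0-110, 011-0*, 011-1*, 0110-*, 0111-*, 1-111, 10-11, 101-0, 1011-, 111-1*
[col 2] -11-1, 011--
Prime implicants: -0110, -11-1, 0-110, 011--, 1-111, 10-11, 101-0, 1011-
PI chart (minterm → PIs covering it):
  6 | -0110,0-110
  12 | 011--  (sole → essential)
  13 | -11-1,011--
  14 | 0-110,011--
  19 | 10-11  (sole → essential)
  20 | 101-0  (sole → essential)
  22 | -0110,101-0,1011-
  23 | 1-111,10-11,1011-
  29 | -11-1  (sole → essential)
  31 | -11-1,1-111
Essential prime implicants: -11-1, 011--, 10-11, 101-0
Petrick residual → -0110
Minimum SOP uses 5 PIs: b'cde' + bce + a'bc + ab'de + ab'ce'

5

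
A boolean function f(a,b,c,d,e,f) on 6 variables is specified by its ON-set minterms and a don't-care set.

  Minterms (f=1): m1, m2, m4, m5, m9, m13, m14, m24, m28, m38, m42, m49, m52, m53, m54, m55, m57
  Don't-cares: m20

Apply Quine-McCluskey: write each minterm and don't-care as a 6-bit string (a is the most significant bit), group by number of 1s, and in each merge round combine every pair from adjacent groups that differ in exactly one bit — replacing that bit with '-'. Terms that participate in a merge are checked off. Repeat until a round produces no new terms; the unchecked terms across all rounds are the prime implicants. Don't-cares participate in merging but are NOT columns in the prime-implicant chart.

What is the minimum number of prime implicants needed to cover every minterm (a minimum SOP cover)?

9

Round 0: 000001✓ 000010 000100✓ 000101✓ 001001✓ 001101✓ 001110 010100✓ 011000✓ 011100✓ 100110✓ 101010 110001✓ 110100✓ 110101✓ 110110✓ 110111✓ 111001✓
Round 1: -10100 0-0100 00-001✓ 00-101✓ 000-01✓ 00010- 001-01✓ 01-100 011-00 1-0110 11-001 110-01 1101-0✓ 1101-1✓ 11010-✓ 11011-✓
Round 2: 00--01 1101--
PIs = {-10100, 0-0100, 00--01, 000010, 00010-, 001110, 01-100, 011-00, 1-0110, 101010, 11-001, 110-01, 1101--}
Coverage chart:
  m1: 00--01 ←essential
  m2: 000010 ←essential
  m4: 0-0100,00010-
  m5: 00--01,00010-
  m9: 00--01 ←essential
  m13: 00--01 ←essential
  m14: 001110 ←essential
  m24: 011-00 ←essential
  m28: 01-100,011-00
  m38: 1-0110 ←essential
  m42: 101010 ←essential
  m49: 11-001,110-01
  m52: -10100,1101--
  m53: 110-01,1101--
  m54: 1-0110,1101--
  m55: 1101-- ←essential
  m57: 11-001 ←essential
Essential: 00--01, 000010, 001110, 011-00, 1-0110, 101010, 11-001, 1101--
Petrick residual → 0-0100
Min cover (9 terms): a'c'de'f' + a'b'e'f + a'b'c'd'ef' + a'b'cdef' + a'bce'f' + ac'def' + ab'cd'ef' + abd'e'f + abc'd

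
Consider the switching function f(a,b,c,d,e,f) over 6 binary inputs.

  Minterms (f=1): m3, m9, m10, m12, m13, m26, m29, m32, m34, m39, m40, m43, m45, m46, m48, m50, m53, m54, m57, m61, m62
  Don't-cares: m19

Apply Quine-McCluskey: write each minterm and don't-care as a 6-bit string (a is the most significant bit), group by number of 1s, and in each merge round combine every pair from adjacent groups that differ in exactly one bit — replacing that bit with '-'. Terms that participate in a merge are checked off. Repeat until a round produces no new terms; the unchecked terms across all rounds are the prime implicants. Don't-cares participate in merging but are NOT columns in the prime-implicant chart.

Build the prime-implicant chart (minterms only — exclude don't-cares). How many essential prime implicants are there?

[col 0] 000011*, 001001*, 001010*, 001100*, 001101*, 010011*, 011010*, 011101*, 100000*, 100010*, 100111, 101000*, 101011, 101101*, 101110*, 110000*, 110010*, 110101*, 110110*, 111001*, 111101*, 111110*
[col 1] -01101*, -11101*, 0-0011, 0-1010, 0-1101*, 001-01, 00110-, 1-0000*, 1-0010*, 1-1101*, 1-1110, 10-000, 1000-0*, 11-101, 11-110, 110-10, 1100-0*, 111-01
[col 2] --1101, 1-00-0
Prime implicants: --1101, 0-0011, 0-1010, 001-01, 00110-, 1-00-0, 1-1110, 10-000, 100111, 101011, 11-101, 11-110, 110-10, 111-01
PI chart (minterm → PIs covering it):
  3 | 0-0011  (sole → essential)
  9 | 001-01  (sole → essential)
  10 | 0-1010  (sole → essential)
  12 | 00110-  (sole → essential)
  13 | --1101,001-01,00110-
  26 | 0-1010  (sole → essential)
  29 | --1101  (sole → essential)
  32 | 1-00-0,10-000
  34 | 1-00-0  (sole → essential)
  39 | 100111  (sole → essential)
  40 | 10-000  (sole → essential)
  43 | 101011  (sole → essential)
  45 | --1101  (sole → essential)
  46 | 1-1110  (sole → essential)
  48 | 1-00-0  (sole → essential)
  50 | 1-00-0,110-10
  53 | 11-101  (sole → essential)
  54 | 11-110,110-10
  57 | 111-01  (sole → essential)
  61 | --1101,11-101,111-01
  62 | 1-1110,11-110
Essential prime implicants: --1101, 0-0011, 0-1010, 001-01, 00110-, 1-00-0, 1-1110, 10-000, 100111, 101011, 11-101, 111-01

12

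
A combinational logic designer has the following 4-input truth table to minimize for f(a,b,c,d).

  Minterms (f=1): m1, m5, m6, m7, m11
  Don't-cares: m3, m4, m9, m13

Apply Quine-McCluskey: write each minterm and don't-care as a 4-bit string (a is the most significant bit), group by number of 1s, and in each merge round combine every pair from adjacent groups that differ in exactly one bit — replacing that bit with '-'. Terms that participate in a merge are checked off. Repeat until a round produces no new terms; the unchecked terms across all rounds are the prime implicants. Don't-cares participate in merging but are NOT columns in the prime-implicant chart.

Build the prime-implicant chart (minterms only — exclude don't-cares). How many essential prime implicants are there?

[col 0] 0001*, 0011*, 0100*, 0101*, 0110*, 0111*, 1001*, 1011*, 1101*
[col 1] -001*, -011*, -101*, 0-01*, 0-11*, 00-1*, 01-0*, 01-1*, 010-*, 011-*, 1-01*, 10-1*
[col 2] --01, -0-1, 0--1, 01--
Prime implicants: --01, -0-1, 0--1, 01--
PI chart (minterm → PIs covering it):
  1 | --01,-0-1,0--1
  5 | --01,0--1,01--
  6 | 01--  (sole → essential)
  7 | 0--1,01--
  11 | -0-1  (sole → essential)
Essential prime implicants: -0-1, 01--

2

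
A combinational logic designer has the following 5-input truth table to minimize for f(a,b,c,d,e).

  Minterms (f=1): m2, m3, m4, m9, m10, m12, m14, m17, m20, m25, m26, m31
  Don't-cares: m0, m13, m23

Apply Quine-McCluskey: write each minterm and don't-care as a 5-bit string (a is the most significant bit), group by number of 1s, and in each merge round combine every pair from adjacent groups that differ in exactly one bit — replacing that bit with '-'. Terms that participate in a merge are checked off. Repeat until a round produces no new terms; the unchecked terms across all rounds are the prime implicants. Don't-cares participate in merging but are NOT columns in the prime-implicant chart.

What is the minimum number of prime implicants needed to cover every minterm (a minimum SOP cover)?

size-2^0 implicants → 00000(✓)  00010(✓)  00011(✓)  00100(✓)  01001(✓)  01010(✓)  01100(✓)  01101(✓)  01110(✓)  10001(✓)  10100(✓)  10111(✓)  11001(✓)  11010(✓)  11111(✓)
size-2^1 implicants → -0100  -1001  -1010  0-010  0-100  00-00  000-0  0001-  01-01  01-10  011-0  0110-  1-001  1-111
Unchecked terms (primes): -0100, -1001, -1010, 0-010, 0-100, 00-00, 000-0, 0001-, 01-01, 01-10, 011-0, 0110-, 1-001, 1-111
Minterm coverage:
  m2 ⊆ 0-010,000-0,0001-
  m3 ⊆ 0001- [E]
  m4 ⊆ -0100,0-100,00-00
  m9 ⊆ -1001,01-01
  m10 ⊆ -1010,0-010,01-10
  m12 ⊆ 0-100,011-0,0110-
  m14 ⊆ 01-10,011-0
  m17 ⊆ 1-001 [E]
  m20 ⊆ -0100 [E]
  m25 ⊆ -1001,1-001
  m26 ⊆ -1010 [E]
  m31 ⊆ 1-111 [E]
E = {-0100, -1010, 0001-, 1-001, 1-111}
Petrick residual → -1001, 011-0
Cover = b'cd'e' + bc'd'e + bc'de' + a'b'c'd + a'bce' + ac'd'e + acde  |cover|=7

7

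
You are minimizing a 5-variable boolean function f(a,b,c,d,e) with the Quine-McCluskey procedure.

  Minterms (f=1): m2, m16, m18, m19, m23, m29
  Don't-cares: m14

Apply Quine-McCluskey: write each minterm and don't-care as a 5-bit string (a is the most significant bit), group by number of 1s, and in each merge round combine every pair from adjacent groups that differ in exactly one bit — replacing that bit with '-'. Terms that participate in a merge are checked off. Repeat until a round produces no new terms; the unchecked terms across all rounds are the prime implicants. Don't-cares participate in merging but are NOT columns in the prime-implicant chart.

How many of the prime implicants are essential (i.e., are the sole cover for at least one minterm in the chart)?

size-2^0 implicants → 00010(✓)  01110  10000(✓)  10010(✓)  10011(✓)  10111(✓)  11101
size-2^1 implicants → -0010  10-11  100-0  1001-
Unchecked terms (primes): -0010, 01110, 10-11, 100-0, 1001-, 11101
Minterm coverage:
  m2 ⊆ -0010 [E]
  m16 ⊆ 100-0 [E]
  m18 ⊆ -0010,100-0,1001-
  m19 ⊆ 10-11,1001-
  m23 ⊆ 10-11 [E]
  m29 ⊆ 11101 [E]
E = {-0010, 10-11, 100-0, 11101}

4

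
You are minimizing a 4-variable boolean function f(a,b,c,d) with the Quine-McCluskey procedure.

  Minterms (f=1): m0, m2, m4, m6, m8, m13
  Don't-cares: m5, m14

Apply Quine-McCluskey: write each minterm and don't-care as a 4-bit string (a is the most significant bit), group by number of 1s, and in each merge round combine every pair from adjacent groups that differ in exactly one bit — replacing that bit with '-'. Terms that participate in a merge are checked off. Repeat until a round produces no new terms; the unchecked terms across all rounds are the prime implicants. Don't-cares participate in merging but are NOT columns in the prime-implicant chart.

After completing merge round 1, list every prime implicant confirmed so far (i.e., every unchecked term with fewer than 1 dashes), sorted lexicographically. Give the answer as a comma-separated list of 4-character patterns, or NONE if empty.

NONE

size-2^0 implicants → 0000(✓)  0010(✓)  0100(✓)  0101(✓)  0110(✓)  1000(✓)  1101(✓)  1110(✓)
size-2^1 implicants → -000  -101  -110  0-00(✓)  0-10(✓)  00-0(✓)  01-0(✓)  010-
size-2^2 implicants → 0--0
Unchecked terms (primes): -000, -101, -110, 0--0, 010-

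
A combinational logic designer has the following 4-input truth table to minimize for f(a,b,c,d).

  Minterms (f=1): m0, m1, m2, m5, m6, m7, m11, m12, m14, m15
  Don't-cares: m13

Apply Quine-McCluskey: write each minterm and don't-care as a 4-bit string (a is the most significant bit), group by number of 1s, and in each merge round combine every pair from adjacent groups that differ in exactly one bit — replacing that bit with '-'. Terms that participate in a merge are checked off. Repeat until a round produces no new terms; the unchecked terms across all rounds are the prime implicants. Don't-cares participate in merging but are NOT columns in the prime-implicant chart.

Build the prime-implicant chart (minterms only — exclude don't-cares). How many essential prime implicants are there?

size-2^0 implicants → 0000(✓)  0001(✓)  0010(✓)  0101(✓)  0110(✓)  0111(✓)  1011(✓)  1100(✓)  1101(✓)  1110(✓)  1111(✓)
size-2^1 implicants → -101(✓)  -110(✓)  -111(✓)  0-01  0-10  00-0  000-  01-1(✓)  011-(✓)  1-11  11-0(✓)  11-1(✓)  110-(✓)  111-(✓)
size-2^2 implicants → -1-1  -11-  11--
Unchecked terms (primes): -1-1, -11-, 0-01, 0-10, 00-0, 000-, 1-11, 11--
Minterm coverage:
  m0 ⊆ 00-0,000-
  m1 ⊆ 0-01,000-
  m2 ⊆ 0-10,00-0
  m5 ⊆ -1-1,0-01
  m6 ⊆ -11-,0-10
  m7 ⊆ -1-1,-11-
  m11 ⊆ 1-11 [E]
  m12 ⊆ 11-- [E]
  m14 ⊆ -11-,11--
  m15 ⊆ -1-1,-11-,1-11,11--
E = {1-11, 11--}

2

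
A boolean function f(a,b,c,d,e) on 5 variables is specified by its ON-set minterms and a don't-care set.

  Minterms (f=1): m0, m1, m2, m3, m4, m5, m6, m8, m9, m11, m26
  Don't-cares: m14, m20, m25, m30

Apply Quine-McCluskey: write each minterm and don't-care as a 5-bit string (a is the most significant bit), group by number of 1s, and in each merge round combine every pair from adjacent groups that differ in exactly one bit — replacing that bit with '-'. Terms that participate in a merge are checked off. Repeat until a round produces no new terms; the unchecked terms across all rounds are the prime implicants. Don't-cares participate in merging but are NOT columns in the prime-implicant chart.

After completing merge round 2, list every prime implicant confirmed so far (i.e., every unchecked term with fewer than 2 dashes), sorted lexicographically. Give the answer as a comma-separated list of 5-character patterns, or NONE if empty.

-0100, -1001, -1110, 0-110, 11-10

size-2^0 implicants → 00000(✓)  00001(✓)  00010(✓)  00011(✓)  00100(✓)  00101(✓)  00110(✓)  01000(✓)  01001(✓)  01011(✓)  01110(✓)  10100(✓)  11001(✓)  11010(✓)  11110(✓)
size-2^1 implicants → -0100  -1001  -1110  0-000(✓)  0-001(✓)  0-011(✓)  0-110  00-00(✓)  00-01(✓)  00-10(✓)  000-0(✓)  000-1(✓)  0000-(✓)  0001-(✓)  001-0(✓)  0010-(✓)  010-1(✓)  0100-(✓)  11-10
size-2^2 implicants → 0-0-1  0-00-  00--0  00-0-  000--
Unchecked terms (primes): -0100, -1001, -1110, 0-0-1, 0-00-, 0-110, 00--0, 00-0-, 000--, 11-10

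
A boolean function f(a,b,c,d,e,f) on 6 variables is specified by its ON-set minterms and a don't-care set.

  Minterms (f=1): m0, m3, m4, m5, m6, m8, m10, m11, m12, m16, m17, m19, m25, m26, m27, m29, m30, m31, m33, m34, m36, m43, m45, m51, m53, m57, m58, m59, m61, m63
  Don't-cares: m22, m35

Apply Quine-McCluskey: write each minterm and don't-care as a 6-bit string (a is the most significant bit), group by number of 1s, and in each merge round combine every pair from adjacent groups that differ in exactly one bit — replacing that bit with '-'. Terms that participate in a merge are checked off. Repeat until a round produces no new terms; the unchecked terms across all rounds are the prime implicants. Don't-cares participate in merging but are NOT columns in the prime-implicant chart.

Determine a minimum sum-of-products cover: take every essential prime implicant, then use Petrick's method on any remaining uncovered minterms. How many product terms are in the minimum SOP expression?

size-2^0 implicants → 000000(✓)  000011(✓)  000100(✓)  000101(✓)  000110(✓)  001000(✓)  001010(✓)  001011(✓)  001100(✓)  010000(✓)  010001(✓)  010011(✓)  010110(✓)  011001(✓)  011010(✓)  011011(✓)  011101(✓)  011110(✓)  011111(✓)  100001(✓)  100010(✓)  100011(✓)  100100(✓)  101011(✓)  101101(✓)  110011(✓)  110101(✓)  111001(✓)  111010(✓)  111011(✓)  111101(✓)  111111(✓)
size-2^1 implicants → -00011(✓)  -00100  -01011(✓)  -10011(✓)  -11001(✓)  -11010(✓)  -11011(✓)  -11101(✓)  -11111(✓)  0-0000  0-0011(✓)  0-0110  0-1010(✓)  0-1011(✓)  00-000(✓)  00-011(✓)  00-100(✓)  000-00(✓)  0001-0  00010-  001-00(✓)  0010-0  00101-(✓)  01-001(✓)  01-011(✓)  01-110  0100-1(✓)  01000-  011-01(✓)  011-10(✓)  011-11(✓)  0110-1(✓)  01101-(✓)  0111-1(✓)  01111-(✓)  1-0011(✓)  1-1011(✓)  1-1101  10-011(✓)  1000-1  10001-  11-011(✓)  11-101  111-01(✓)  111-11(✓)  1110-1(✓)  11101-(✓)  1111-1(✓)
size-2^2 implicants → --0011(✓)  --1011(✓)  -0-011(✓)  -1-011(✓)  -11-01(✓)  -11-11(✓)  -110-1(✓)  -1101-  -111-1(✓)  0--011(✓)  0-101-  00--00  01-0-1  011--1(✓)  011-1-  1--011(✓)  111--1(✓)
size-2^3 implicants → ---011  -11--1
Unchecked terms (primes): ---011, -00100, -11--1, -1101-, 0-0000, 0-0110, 0-101-, 00--00, 0001-0, 00010-, 0010-0, 01-0-1, 01-110, 01000-, 011-1-, 1-1101, 1000-1, 10001-, 11-101
Minterm coverage:
  m0 ⊆ 0-0000,00--00
  m3 ⊆ ---011 [E]
  m4 ⊆ -00100,00--00,0001-0,00010-
  m5 ⊆ 00010- [E]
  m6 ⊆ 0-0110,0001-0
  m8 ⊆ 00--00,0010-0
  m10 ⊆ 0-101-,0010-0
  m11 ⊆ ---011,0-101-
  m12 ⊆ 00--00 [E]
  m16 ⊆ 0-0000,01000-
  m17 ⊆ 01-0-1,01000-
  m19 ⊆ ---011,01-0-1
  m25 ⊆ -11--1,01-0-1
  m26 ⊆ -1101-,0-101-,011-1-
  m27 ⊆ ---011,-11--1,-1101-,0-101-,01-0-1,011-1-
  m29 ⊆ -11--1 [E]
  m30 ⊆ 01-110,011-1-
  m31 ⊆ -11--1,011-1-
  m33 ⊆ 1000-1 [E]
  m34 ⊆ 10001- [E]
  m36 ⊆ -00100 [E]
  m43 ⊆ ---011 [E]
  m45 ⊆ 1-1101 [E]
  m51 ⊆ ---011 [E]
  m53 ⊆ 11-101 [E]
  m57 ⊆ -11--1 [E]
  m58 ⊆ -1101- [E]
  m59 ⊆ ---011,-11--1,-1101-
  m61 ⊆ -11--1,1-1101,11-101
  m63 ⊆ -11--1 [E]
E = {---011, -00100, -11--1, -1101-, 00--00, 00010-, 1-1101, 1000-1, 10001-, 11-101}
Petrick residual → 0-0110, 0-101-, 01-110, 01000-
Cover = d'ef + b'c'de'f' + bcf + bcd'e + a'c'def' + a'cd'e + a'b'e'f' + a'b'c'de' + a'bdef' + a'bc'd'e' + acde'f + ab'c'd'f + ab'c'd'e + abde'f  |cover|=14

14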